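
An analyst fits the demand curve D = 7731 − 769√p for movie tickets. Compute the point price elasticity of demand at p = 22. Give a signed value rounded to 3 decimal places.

dD/dp = −769/(2√p) = -81.9757. At p = 22, D = 4124.07.
Ed = (dD/dp)·(p/D) = (-81.9757) × (22/4124.07) = -0.43730…

-0.437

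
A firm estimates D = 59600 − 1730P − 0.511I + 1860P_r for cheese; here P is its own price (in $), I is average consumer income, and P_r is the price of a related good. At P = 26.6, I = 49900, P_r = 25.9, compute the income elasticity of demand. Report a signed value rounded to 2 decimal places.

-0.70

At the given values, D = 59600 − 1730(26.6) − 0.511(49900) + 1860(25.9) = 36257.1.
∂D/∂I = -0.511.
E = (-0.511) × (49900/36257.1) = -0.7032…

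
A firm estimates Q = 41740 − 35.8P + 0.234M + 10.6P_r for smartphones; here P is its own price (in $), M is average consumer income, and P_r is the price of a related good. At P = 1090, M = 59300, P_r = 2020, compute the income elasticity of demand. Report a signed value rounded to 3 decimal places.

0.365

At the given values, Q = 41740 − 35.8(1090) + 0.234(59300) + 10.6(2020) = 38006.2.
∂Q/∂M = 0.234.
E = (0.234) × (59300/38006.2) = 0.36510…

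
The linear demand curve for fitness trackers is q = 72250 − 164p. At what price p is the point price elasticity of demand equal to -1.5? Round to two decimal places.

264.33

Ed = −164p/(72250 − 164p). Set this equal to -1.5:
164p = 1.5·(72250 − 164p) ⇒ 164p(1 + 1.5) = 1.5·72250
p = 1.5·72250 / (164·2.5) = 264.3292…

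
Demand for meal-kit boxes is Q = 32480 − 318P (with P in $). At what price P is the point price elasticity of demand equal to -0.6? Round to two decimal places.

38.30

Ed = −318P/(32480 − 318P). Set this equal to -0.6:
318P = 0.6·(32480 − 318P) ⇒ 318P(1 + 0.6) = 0.6·32480
P = 0.6·32480 / (318·1.6) = 38.3018…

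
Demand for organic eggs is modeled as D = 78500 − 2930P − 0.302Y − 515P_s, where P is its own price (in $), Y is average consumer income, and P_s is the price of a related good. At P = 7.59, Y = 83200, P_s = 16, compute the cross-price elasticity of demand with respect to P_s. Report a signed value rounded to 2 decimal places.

-0.36

At the given values, D = 78500 − 2930(7.59) − 0.302(83200) − 515(16) = 22894.9.
∂D/∂P_s = -515.
E = (-515) × (16/22894.9) = -0.3599…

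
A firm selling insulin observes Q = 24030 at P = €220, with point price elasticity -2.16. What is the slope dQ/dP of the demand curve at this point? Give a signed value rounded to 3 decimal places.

-235.931

Ed = (dQ/dP)·(P/Q) ⇒ dQ/dP = Ed·Q/P = (-2.16)·24030/220 = -235.93090…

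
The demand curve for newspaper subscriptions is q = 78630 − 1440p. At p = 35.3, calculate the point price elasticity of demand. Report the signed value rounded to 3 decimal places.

dq/dp = −1440. At p = 35.3, q = 78630 − 1440(35.3) = 27798.
Ed = (dq/dp)·(p/q) = −1440 × (35.3/27798) = -1.82862…

-1.829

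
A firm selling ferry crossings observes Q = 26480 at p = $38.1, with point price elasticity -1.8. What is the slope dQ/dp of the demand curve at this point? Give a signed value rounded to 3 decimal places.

-1251.024

Ed = (dQ/dp)·(p/Q) ⇒ dQ/dp = Ed·Q/p = (-1.8)·26480/38.1 = -1251.02362…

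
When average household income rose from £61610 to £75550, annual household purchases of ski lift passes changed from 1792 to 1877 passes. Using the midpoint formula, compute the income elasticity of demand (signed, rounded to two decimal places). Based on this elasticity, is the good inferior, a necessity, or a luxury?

0.23; necessity

%ΔQ = (1877 − 1792)/[( 1792 + 1877)/2] = 85/1834.5 = 0.046334…
%ΔIncome = (75550 − 61610)/[( 61610 + 75550)/2] = 13940/68580 = 0.203266…
E_income = (85/1834.5) / (13940/68580) = 0.2279…
0 < E_income < 1 ⇒ normal good, necessity.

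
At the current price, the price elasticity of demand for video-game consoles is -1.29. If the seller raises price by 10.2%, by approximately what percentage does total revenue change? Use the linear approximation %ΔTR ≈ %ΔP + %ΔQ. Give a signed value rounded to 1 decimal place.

-3.0%

%ΔQ ≈ Ed × %ΔP = (-1.29) × (+10.2%) = -13.1580%
%ΔTR ≈ %ΔP + %ΔQ = (+10.2%) + (-13.1580%) = -2.9580%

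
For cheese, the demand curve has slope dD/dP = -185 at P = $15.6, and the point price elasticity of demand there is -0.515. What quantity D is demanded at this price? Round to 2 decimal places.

Ed = (dD/dP)·(P/D) ⇒ D = (dD/dP)·P/Ed = (-185)·15.6/(-0.515) = 5603.8834…

5603.88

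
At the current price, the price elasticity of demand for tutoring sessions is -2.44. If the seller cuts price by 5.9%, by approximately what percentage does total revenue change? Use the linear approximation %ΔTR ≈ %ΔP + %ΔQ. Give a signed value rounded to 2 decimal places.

+8.50%

%ΔQ ≈ Ed × %ΔP = (-2.44) × (-5.9%) = +14.3960%
%ΔTR ≈ %ΔP + %ΔQ = (-5.9%) + (+14.3960%) = +8.4960%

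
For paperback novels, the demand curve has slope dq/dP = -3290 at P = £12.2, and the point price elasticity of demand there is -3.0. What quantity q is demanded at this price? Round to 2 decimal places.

13379.33

Ed = (dq/dP)·(P/q) ⇒ q = (dq/dP)·P/Ed = (-3290)·12.2/(-3.0) = 13379.3333…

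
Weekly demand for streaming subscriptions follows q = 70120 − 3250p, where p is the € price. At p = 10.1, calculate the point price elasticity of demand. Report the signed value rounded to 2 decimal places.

-0.88

dq/dp = −3250. At p = 10.1, q = 70120 − 3250(10.1) = 37295.
Ed = (dq/dp)·(p/q) = −3250 × (10.1/37295) = -0.8801…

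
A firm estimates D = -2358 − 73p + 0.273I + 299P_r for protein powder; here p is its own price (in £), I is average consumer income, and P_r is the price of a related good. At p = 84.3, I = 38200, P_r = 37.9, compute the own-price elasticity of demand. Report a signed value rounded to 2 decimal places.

-0.46

At the given values, D = -2358 − 73(84.3) + 0.273(38200) + 299(37.9) = 13248.8.
∂D/∂p = −73.
E = (-73) × (84.3/13248.8) = -0.4644…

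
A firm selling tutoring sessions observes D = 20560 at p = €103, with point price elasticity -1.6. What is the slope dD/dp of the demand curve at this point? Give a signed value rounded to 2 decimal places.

Ed = (dD/dp)·(p/D) ⇒ dD/dp = Ed·D/p = (-1.6)·20560/103 = -319.3786…

-319.38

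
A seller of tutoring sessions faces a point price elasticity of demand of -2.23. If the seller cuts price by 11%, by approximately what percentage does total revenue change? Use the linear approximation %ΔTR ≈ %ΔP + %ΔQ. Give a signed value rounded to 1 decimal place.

%ΔQ ≈ Ed × %ΔP = (-2.23) × (-11%) = +24.5300%
%ΔTR ≈ %ΔP + %ΔQ = (-11%) + (+24.5300%) = +13.5300%

+13.5%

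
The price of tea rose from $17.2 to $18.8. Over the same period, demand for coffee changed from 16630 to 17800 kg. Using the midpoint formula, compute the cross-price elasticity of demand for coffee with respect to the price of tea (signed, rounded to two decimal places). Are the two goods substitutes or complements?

%ΔQ_{coffee} = (17800 − 16630)/avg = 1170/17215 = 0.067963…
%ΔP_{tea} = (18.8 − 17.2)/avg = 1.6/18 = 0.088888…
E_cross = (1170/17215) / (1.6/18) = 0.7645…
E_cross > 0 ⇒ the goods are substitutes.

0.76; substitutes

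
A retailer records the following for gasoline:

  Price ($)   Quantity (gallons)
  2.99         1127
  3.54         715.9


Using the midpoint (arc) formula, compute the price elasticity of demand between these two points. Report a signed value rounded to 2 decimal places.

%ΔQ = (715.9 − 1127) / [(1127 + 715.9)/2] = -411.1/921.45 = -0.446144…
%ΔP = (3.54 − 2.99) / [(2.99 + 3.54)/2] = 0.55/3.265 = 0.168453…
Arc Ed = %ΔQ / %ΔP = (-411.1/921.45) / (0.55/3.265) = -2.6484…

-2.65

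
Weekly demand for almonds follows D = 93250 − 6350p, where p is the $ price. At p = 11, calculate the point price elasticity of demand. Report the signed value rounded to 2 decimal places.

dD/dp = −6350. At p = 11, D = 93250 − 6350(11) = 23400.
Ed = (dD/dp)·(p/D) = −6350 × (11/23400) = -2.9850…

-2.99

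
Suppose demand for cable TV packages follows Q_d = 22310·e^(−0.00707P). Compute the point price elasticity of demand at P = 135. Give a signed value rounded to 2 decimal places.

dQ_d/dP = −0.00707·Q_d = -60.7305. At P = 135, Q_d = 8589.88.
Ed = (dQ_d/dP)·(P/Q_d) = (-60.7305) × (135/8589.88) = -0.9544…

-0.95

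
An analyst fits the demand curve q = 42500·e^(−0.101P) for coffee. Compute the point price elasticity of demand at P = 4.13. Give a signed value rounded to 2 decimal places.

dq/dP = −0.101·q = -2828.48. At P = 4.13, q = 28004.7.
Ed = (dq/dP)·(P/q) = (-2828.48) × (4.13/28004.7) = -0.4171…

-0.42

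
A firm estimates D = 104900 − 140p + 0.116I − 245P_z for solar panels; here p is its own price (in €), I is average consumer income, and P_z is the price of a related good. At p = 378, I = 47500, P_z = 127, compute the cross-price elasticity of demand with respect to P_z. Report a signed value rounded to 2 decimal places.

-1.18

At the given values, D = 104900 − 140(378) + 0.116(47500) − 245(127) = 26375.
∂D/∂P_z = -245.
E = (-245) × (127/26375) = -1.1797…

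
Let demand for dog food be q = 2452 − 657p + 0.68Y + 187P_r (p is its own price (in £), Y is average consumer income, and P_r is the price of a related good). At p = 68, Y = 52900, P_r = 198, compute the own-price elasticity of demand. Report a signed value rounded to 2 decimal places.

At the given values, q = 2452 − 657(68) + 0.68(52900) + 187(198) = 30774.
∂q/∂p = −657.
E = (-657) × (68/30774) = -1.4517…

-1.45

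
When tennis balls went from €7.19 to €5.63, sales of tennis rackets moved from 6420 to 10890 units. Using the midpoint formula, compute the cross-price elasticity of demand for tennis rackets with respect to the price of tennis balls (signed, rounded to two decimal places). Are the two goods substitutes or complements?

%ΔQ_{tennis rackets} = (10890 − 6420)/avg = 4470/8655 = 0.516464…
%ΔP_{tennis balls} = (5.63 − 7.19)/avg = -1.56/6.41 = -0.243369…
E_cross = (4470/8655) / (-1.56/6.41) = -2.1221…
E_cross < 0 ⇒ the goods are complements.

-2.12; complements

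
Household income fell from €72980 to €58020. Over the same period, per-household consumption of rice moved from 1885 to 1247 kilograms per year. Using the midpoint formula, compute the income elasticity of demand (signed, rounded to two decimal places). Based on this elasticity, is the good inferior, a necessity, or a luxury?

%ΔQ = (1247 − 1885)/[( 1885 + 1247)/2] = -638/1566 = -0.407407…
%ΔIncome = (58020 − 72980)/[( 72980 + 58020)/2] = -14960/65500 = -0.228396…
E_income = (-638/1566) / (-14960/65500) = 1.7837…
E_income > 1 ⇒ normal good, luxury.

1.78; luxury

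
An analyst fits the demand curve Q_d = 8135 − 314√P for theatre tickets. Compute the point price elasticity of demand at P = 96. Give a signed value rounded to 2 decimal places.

-0.30

dQ_d/dP = −314/(2√P) = -16.0237. At P = 96, Q_d = 5058.44.
Ed = (dQ_d/dP)·(P/Q_d) = (-16.0237) × (96/5058.44) = -0.3041…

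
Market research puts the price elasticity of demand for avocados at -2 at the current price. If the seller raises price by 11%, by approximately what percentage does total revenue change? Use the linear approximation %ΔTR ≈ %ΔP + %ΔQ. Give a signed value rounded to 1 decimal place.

-11.0%

%ΔQ ≈ Ed × %ΔP = (-2) × (+11%) = -22.0000%
%ΔTR ≈ %ΔP + %ΔQ = (+11%) + (-22.0000%) = -11.0000%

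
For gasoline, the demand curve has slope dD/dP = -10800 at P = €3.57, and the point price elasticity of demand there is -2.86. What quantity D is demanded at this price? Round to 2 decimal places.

Ed = (dD/dP)·(P/D) ⇒ D = (dD/dP)·P/Ed = (-10800)·3.57/(-2.86) = 13481.1188…

13481.12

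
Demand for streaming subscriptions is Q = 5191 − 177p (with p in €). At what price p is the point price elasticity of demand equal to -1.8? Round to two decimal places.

Ed = −177p/(5191 − 177p). Set this equal to -1.8:
177p = 1.8·(5191 − 177p) ⇒ 177p(1 + 1.8) = 1.8·5191
p = 1.8·5191 / (177·2.8) = 18.8535…

18.85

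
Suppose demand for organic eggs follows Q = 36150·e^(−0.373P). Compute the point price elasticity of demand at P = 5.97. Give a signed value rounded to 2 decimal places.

-2.23

dQ/dP = −0.373·Q = -1454.54. At P = 5.97, Q = 3899.57.
Ed = (dQ/dP)·(P/Q) = (-1454.54) × (5.97/3899.57) = -2.2268…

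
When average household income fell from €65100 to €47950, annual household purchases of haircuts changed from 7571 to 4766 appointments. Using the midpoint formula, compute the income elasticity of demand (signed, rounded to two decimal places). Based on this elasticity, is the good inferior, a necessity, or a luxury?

%ΔQ = (4766 − 7571)/[( 7571 + 4766)/2] = -2805/6168.5 = -0.454729…
%ΔIncome = (47950 − 65100)/[( 65100 + 47950)/2] = -17150/56525 = -0.303405…
E_income = (-2805/6168.5) / (-17150/56525) = 1.4987…
E_income > 1 ⇒ normal good, luxury.

1.50; luxury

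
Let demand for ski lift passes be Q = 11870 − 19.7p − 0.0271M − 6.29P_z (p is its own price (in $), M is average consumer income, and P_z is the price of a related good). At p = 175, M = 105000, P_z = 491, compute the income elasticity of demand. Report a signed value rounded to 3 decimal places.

At the given values, Q = 11870 − 19.7(175) − 0.0271(105000) − 6.29(491) = 2488.61.
∂Q/∂M = -0.0271.
E = (-0.0271) × (105000/2488.61) = -1.14340…

-1.143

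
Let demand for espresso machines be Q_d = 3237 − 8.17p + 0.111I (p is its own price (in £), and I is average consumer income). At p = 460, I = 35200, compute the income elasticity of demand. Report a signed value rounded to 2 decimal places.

At the given values, Q_d = 3237 − 8.17(460) + 0.111(35200) = 3386.
∂Q_d/∂I = 0.111.
E = (0.111) × (35200/3386) = 1.1539…

1.15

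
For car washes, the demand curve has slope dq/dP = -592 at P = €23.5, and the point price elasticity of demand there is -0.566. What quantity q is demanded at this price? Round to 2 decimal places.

24579.51

Ed = (dq/dP)·(P/q) ⇒ q = (dq/dP)·P/Ed = (-592)·23.5/(-0.566) = 24579.5053…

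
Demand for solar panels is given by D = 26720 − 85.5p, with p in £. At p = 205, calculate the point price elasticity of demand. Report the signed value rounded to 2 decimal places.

-1.91

dD/dp = −85.5. At p = 205, D = 26720 − 85.5(205) = 9192.5.
Ed = (dD/dp)·(p/D) = −85.5 × (205/9192.5) = -1.9067…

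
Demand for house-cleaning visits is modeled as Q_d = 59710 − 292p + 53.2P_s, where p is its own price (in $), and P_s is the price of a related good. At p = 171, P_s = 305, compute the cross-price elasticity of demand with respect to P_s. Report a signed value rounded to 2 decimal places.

At the given values, Q_d = 59710 − 292(171) + 53.2(305) = 26004.
∂Q_d/∂P_s = 53.2.
E = (53.2) × (305/26004) = 0.6239…

0.62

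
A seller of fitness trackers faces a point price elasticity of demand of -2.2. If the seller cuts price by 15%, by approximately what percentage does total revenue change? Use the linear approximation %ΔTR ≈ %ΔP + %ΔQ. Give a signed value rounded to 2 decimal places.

%ΔQ ≈ Ed × %ΔP = (-2.2) × (-15%) = +33.0000%
%ΔTR ≈ %ΔP + %ΔQ = (-15%) + (+33.0000%) = +18.0000%

+18.00%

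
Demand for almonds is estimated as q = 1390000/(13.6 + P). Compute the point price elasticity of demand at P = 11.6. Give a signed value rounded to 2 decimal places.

-0.46

dq/dP = −1390000/(13.6 + P)² = -2188.84. At P = 11.6, q = 55158.7.
Ed = (dq/dP)·(P/q) = (-2188.84) × (11.6/55158.7) = -0.4603…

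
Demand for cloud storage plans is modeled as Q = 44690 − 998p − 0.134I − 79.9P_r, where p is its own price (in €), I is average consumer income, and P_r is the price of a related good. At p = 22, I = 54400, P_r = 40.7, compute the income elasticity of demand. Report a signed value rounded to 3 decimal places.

-0.598

At the given values, Q = 44690 − 998(22) − 0.134(54400) − 79.9(40.7) = 12192.47.
∂Q/∂I = -0.134.
E = (-0.134) × (54400/12192.47) = -0.59787…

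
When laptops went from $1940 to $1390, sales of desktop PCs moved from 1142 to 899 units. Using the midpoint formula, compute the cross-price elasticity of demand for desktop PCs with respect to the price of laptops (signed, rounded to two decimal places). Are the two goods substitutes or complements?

%ΔQ_{desktop PCs} = (899 − 1142)/avg = -243/1020.5 = -0.238118…
%ΔP_{laptops} = (1390 − 1940)/avg = -550/1665 = -0.330330…
E_cross = (-243/1020.5) / (-550/1665) = 0.7208…
E_cross > 0 ⇒ the goods are substitutes.

0.72; substitutes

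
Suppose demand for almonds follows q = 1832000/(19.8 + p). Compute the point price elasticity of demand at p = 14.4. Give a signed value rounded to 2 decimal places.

-0.42

dq/dp = −1832000/(19.8 + p)² = -1566.29. At p = 14.4, q = 53567.3.
Ed = (dq/dp)·(p/q) = (-1566.29) × (14.4/53567.3) = -0.4210…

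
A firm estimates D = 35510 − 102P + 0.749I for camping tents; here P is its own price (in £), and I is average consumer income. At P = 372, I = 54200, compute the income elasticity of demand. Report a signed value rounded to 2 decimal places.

1.06

At the given values, D = 35510 − 102(372) + 0.749(54200) = 38161.8.
∂D/∂I = 0.749.
E = (0.749) × (54200/38161.8) = 1.0637…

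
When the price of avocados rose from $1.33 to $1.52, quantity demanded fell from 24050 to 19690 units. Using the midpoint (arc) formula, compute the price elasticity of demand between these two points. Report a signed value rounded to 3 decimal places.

%ΔQ = (19690 − 24050) / [(24050 + 19690)/2] = -4360/21870 = -0.199359…
%ΔP = (1.52 − 1.33) / [(1.33 + 1.52)/2] = 0.19/1.425 = 0.133333…
Arc Ed = %ΔQ / %ΔP = (-4360/21870) / (0.19/1.425) = -1.49519…

-1.495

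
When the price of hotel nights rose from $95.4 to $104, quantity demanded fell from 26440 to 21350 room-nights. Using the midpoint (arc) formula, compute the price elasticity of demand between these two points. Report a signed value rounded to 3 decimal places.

-2.469

%ΔQ = (21350 − 26440) / [(26440 + 21350)/2] = -5090/23895 = -0.213015…
%ΔP = (104 − 95.4) / [(95.4 + 104)/2] = 8.6/99.7 = 0.086258…
Arc Ed = %ΔQ / %ΔP = (-5090/23895) / (8.6/99.7) = -2.46949…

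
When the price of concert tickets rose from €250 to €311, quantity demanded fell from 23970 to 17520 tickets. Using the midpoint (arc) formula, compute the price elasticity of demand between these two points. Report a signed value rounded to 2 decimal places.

%ΔQ = (17520 − 23970) / [(23970 + 17520)/2] = -6450/20745 = -0.310918…
%ΔP = (311 − 250) / [(250 + 311)/2] = 61/280.5 = 0.217468…
Arc Ed = %ΔQ / %ΔP = (-6450/20745) / (61/280.5) = -1.4297…

-1.43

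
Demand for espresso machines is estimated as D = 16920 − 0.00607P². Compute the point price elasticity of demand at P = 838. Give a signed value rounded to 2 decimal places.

-0.67

dD/dP = −2·0.00607·P = -10.17332. At P = 838, D = 12657.37892.
Ed = (dD/dP)·(P/D) = (-10.17332) × (838/12657.37892) = -0.6735…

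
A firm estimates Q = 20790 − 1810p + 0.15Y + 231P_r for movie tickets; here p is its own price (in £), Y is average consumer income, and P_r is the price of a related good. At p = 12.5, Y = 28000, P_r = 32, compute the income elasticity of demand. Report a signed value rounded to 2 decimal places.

At the given values, Q = 20790 − 1810(12.5) + 0.15(28000) + 231(32) = 9757.
∂Q/∂Y = 0.15.
E = (0.15) × (28000/9757) = 0.4304…

0.43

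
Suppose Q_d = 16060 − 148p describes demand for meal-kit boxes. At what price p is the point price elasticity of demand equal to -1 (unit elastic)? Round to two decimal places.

Ed = −148p/(16060 − 148p). Set this equal to -1:
148p = 1·(16060 − 148p) ⇒ 148p(1 + 1) = 1·16060
p = 1·16060 / (148·2) = 54.2567…

54.26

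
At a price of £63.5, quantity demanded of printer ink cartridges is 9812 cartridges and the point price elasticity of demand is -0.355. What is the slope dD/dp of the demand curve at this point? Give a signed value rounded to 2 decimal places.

Ed = (dD/dp)·(p/D) ⇒ dD/dp = Ed·D/p = (-0.355)·9812/63.5 = -54.8544…

-54.85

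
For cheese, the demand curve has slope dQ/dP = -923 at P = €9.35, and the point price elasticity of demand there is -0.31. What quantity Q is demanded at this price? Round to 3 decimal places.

27838.871

Ed = (dQ/dP)·(P/Q) ⇒ Q = (dQ/dP)·P/Ed = (-923)·9.35/(-0.31) = 27838.87096…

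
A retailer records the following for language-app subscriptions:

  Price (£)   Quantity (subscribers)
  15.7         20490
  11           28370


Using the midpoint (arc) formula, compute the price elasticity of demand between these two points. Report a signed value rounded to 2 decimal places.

%ΔQ = (28370 − 20490) / [(20490 + 28370)/2] = 7880/24430 = 0.322554…
%ΔP = (11 − 15.7) / [(15.7 + 11)/2] = -4.7/13.35 = -0.352059…
Arc Ed = %ΔQ / %ΔP = (7880/24430) / (-4.7/13.35) = -0.9161…

-0.92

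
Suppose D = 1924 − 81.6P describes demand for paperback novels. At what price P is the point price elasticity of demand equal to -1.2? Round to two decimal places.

12.86

Ed = −81.6P/(1924 − 81.6P). Set this equal to -1.2:
81.6P = 1.2·(1924 − 81.6P) ⇒ 81.6P(1 + 1.2) = 1.2·1924
P = 1.2·1924 / (81.6·2.2) = 12.8609…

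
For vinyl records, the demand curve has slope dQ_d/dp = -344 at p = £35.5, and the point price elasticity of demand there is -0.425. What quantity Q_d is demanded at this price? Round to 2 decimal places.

Ed = (dQ_d/dp)·(p/Q_d) ⇒ Q_d = (dQ_d/dp)·p/Ed = (-344)·35.5/(-0.425) = 28734.1176…

28734.12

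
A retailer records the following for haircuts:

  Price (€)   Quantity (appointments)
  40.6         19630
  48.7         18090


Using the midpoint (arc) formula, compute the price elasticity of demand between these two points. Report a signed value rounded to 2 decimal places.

%ΔQ = (18090 − 19630) / [(19630 + 18090)/2] = -1540/18860 = -0.081654…
%ΔP = (48.7 − 40.6) / [(40.6 + 48.7)/2] = 8.1/44.65 = 0.181410…
Arc Ed = %ΔQ / %ΔP = (-1540/18860) / (8.1/44.65) = -0.4501…

-0.45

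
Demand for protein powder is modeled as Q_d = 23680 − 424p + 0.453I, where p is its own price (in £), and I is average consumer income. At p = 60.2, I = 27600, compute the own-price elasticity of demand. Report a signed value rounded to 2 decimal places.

At the given values, Q_d = 23680 − 424(60.2) + 0.453(27600) = 10658.
∂Q_d/∂p = −424.
E = (-424) × (60.2/10658) = -2.3948…

-2.39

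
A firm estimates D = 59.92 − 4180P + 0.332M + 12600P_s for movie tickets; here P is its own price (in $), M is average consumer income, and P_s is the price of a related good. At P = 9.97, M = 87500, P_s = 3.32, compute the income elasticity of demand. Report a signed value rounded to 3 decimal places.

0.993

At the given values, D = 59.92 − 4180(9.97) + 0.332(87500) + 12600(3.32) = 29267.32.
∂D/∂M = 0.332.
E = (0.332) × (87500/29267.32) = 0.99257…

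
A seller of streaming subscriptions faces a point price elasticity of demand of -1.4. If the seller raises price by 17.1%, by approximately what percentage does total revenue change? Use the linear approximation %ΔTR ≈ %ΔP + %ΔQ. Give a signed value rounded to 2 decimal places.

%ΔQ ≈ Ed × %ΔP = (-1.4) × (+17.1%) = -23.9400%
%ΔTR ≈ %ΔP + %ΔQ = (+17.1%) + (-23.9400%) = -6.8400%

-6.84%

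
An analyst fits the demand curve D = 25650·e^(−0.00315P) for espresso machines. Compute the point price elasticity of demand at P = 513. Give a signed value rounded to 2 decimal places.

dD/dP = −0.00315·D = -16.0546. At P = 513, D = 5096.7.
Ed = (dD/dP)·(P/D) = (-16.0546) × (513/5096.7) = -1.6159…

-1.62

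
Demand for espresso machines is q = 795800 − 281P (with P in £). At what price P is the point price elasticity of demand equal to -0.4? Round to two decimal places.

809.15

Ed = −281P/(795800 − 281P). Set this equal to -0.4:
281P = 0.4·(795800 − 281P) ⇒ 281P(1 + 0.4) = 0.4·795800
P = 0.4·795800 / (281·1.4) = 809.1509…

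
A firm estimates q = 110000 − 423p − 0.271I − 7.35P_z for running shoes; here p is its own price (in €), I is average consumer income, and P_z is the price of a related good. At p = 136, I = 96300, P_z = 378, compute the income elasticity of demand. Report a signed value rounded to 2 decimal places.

At the given values, q = 110000 − 423(136) − 0.271(96300) − 7.35(378) = 23596.4.
∂q/∂I = -0.271.
E = (-0.271) × (96300/23596.4) = -1.1059…

-1.11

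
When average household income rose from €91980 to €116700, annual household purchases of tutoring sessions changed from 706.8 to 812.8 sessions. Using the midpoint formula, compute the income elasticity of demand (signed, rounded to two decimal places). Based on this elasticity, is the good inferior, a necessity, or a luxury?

0.59; necessity

%ΔQ = (812.8 − 706.8)/[( 706.8 + 812.8)/2] = 106/759.8 = 0.139510…
%ΔIncome = (116700 − 91980)/[( 91980 + 116700)/2] = 24720/104340 = 0.236917…
E_income = (106/759.8) / (24720/104340) = 0.5888…
0 < E_income < 1 ⇒ normal good, necessity.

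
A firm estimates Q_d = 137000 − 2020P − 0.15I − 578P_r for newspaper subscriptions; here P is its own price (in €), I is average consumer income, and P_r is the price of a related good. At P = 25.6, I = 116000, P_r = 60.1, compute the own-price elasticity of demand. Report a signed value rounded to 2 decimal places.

-1.56

At the given values, Q_d = 137000 − 2020(25.6) − 0.15(116000) − 578(60.1) = 33150.2.
∂Q_d/∂P = −2020.
E = (-2020) × (25.6/33150.2) = -1.5599…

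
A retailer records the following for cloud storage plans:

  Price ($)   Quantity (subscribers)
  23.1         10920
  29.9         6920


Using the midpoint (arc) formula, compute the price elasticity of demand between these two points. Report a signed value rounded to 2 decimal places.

%ΔQ = (6920 − 10920) / [(10920 + 6920)/2] = -4000/8920 = -0.448430…
%ΔP = (29.9 − 23.1) / [(23.1 + 29.9)/2] = 6.8/26.5 = 0.256603…
Arc Ed = %ΔQ / %ΔP = (-4000/8920) / (6.8/26.5) = -1.7475…

-1.75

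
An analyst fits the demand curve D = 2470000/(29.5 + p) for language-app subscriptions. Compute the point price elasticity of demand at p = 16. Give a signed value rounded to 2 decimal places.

dD/dp = −2470000/(29.5 + p)² = -1193.09. At p = 16, D = 54285.7.
Ed = (dD/dp)·(p/D) = (-1193.09) × (16/54285.7) = -0.3516…

-0.35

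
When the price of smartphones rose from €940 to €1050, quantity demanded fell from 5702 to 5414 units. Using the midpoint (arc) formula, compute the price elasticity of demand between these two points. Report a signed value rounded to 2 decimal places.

%ΔQ = (5414 − 5702) / [(5702 + 5414)/2] = -288/5558 = -0.051817…
%ΔP = (1050 − 940) / [(940 + 1050)/2] = 110/995 = 0.110552…
Arc Ed = %ΔQ / %ΔP = (-288/5558) / (110/995) = -0.4687…

-0.47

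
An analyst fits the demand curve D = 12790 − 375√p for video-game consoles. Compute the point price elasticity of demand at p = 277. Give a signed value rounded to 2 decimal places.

dD/dp = −375/(2√p) = -11.2658. At p = 277, D = 6548.76.
Ed = (dD/dp)·(p/D) = (-11.2658) × (277/6548.76) = -0.4765…

-0.48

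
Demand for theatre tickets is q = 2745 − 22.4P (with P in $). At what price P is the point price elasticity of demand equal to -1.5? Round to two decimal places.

73.53

Ed = −22.4P/(2745 − 22.4P). Set this equal to -1.5:
22.4P = 1.5·(2745 − 22.4P) ⇒ 22.4P(1 + 1.5) = 1.5·2745
P = 1.5·2745 / (22.4·2.5) = 73.5267…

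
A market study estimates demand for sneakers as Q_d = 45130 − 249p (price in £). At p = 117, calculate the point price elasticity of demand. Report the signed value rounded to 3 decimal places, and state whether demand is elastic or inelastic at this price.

dQ_d/dp = −249. At p = 117, Q_d = 45130 − 249(117) = 15997.
Ed = (dQ_d/dp)·(p/Q_d) = −249 × (117/15997) = -1.82115…
|Ed| = 1.821 > 1, so demand is elastic.

-1.821; elastic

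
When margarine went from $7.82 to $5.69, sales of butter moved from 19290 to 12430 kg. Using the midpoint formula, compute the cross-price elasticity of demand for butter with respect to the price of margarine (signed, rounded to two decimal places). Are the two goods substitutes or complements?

%ΔQ_{butter} = (12430 − 19290)/avg = -6860/15860 = -0.432534…
%ΔP_{margarine} = (5.69 − 7.82)/avg = -2.13/6.755 = -0.315321…
E_cross = (-6860/15860) / (-2.13/6.755) = 1.3717…
E_cross > 0 ⇒ the goods are substitutes.

1.37; substitutes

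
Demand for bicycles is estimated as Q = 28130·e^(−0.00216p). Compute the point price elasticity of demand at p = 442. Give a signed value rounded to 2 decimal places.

-0.95

dQ/dp = −0.00216·Q = -23.388. At p = 442, Q = 10827.8.
Ed = (dQ/dp)·(p/Q) = (-23.388) × (442/10827.8) = -0.9547…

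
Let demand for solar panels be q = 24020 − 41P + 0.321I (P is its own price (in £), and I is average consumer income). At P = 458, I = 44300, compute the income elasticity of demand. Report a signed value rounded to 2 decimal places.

At the given values, q = 24020 − 41(458) + 0.321(44300) = 19462.3.
∂q/∂I = 0.321.
E = (0.321) × (44300/19462.3) = 0.7306…

0.73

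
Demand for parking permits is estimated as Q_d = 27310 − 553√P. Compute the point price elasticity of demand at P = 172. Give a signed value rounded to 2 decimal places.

dQ_d/dP = −553/(2√P) = -21.0829. At P = 172, Q_d = 20057.5.
Ed = (dQ_d/dP)·(P/Q_d) = (-21.0829) × (172/20057.5) = -0.1807…

-0.18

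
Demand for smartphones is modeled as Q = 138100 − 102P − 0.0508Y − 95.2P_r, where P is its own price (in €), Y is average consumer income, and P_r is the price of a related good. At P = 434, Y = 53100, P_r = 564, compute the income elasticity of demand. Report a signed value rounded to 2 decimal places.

-0.07

At the given values, Q = 138100 − 102(434) − 0.0508(53100) − 95.2(564) = 37441.72.
∂Q/∂Y = -0.0508.
E = (-0.0508) × (53100/37441.72) = -0.0720…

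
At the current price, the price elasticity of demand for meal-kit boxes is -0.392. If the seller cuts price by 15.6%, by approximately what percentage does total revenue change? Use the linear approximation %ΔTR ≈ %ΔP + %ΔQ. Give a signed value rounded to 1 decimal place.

%ΔQ ≈ Ed × %ΔP = (-0.392) × (-15.6%) = +6.1152%
%ΔTR ≈ %ΔP + %ΔQ = (-15.6%) + (+6.1152%) = -9.4848%

-9.5%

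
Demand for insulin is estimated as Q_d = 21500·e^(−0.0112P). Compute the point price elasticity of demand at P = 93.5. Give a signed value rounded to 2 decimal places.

-1.05

dQ_d/dP = −0.0112·Q_d = -84.5013. At P = 93.5, Q_d = 7544.76.
Ed = (dQ_d/dP)·(P/Q_d) = (-84.5013) × (93.5/7544.76) = -1.0472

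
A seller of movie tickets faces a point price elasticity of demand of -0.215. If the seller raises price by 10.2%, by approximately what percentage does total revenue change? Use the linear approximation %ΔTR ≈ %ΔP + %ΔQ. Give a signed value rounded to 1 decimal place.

+8.0%

%ΔQ ≈ Ed × %ΔP = (-0.215) × (+10.2%) = -2.1930%
%ΔTR ≈ %ΔP + %ΔQ = (+10.2%) + (-2.1930%) = +8.0070%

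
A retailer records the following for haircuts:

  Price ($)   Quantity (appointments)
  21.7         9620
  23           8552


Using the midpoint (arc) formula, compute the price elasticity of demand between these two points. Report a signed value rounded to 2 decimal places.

%ΔQ = (8552 − 9620) / [(9620 + 8552)/2] = -1068/9086 = -0.117543…
%ΔP = (23 − 21.7) / [(21.7 + 23)/2] = 1.3/22.35 = 0.058165…
Arc Ed = %ΔQ / %ΔP = (-1068/9086) / (1.3/22.35) = -2.0208…

-2.02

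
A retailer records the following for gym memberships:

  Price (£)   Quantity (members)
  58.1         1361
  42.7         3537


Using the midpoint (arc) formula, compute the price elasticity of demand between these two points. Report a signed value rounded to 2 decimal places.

%ΔQ = (3537 − 1361) / [(1361 + 3537)/2] = 2176/2449 = 0.888525…
%ΔP = (42.7 − 58.1) / [(58.1 + 42.7)/2] = -15.4/50.4 = -0.305555…
Arc Ed = %ΔQ / %ΔP = (2176/2449) / (-15.4/50.4) = -2.9079…

-2.91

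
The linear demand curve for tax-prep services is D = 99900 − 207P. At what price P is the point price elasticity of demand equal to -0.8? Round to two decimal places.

Ed = −207P/(99900 − 207P). Set this equal to -0.8:
207P = 0.8·(99900 − 207P) ⇒ 207P(1 + 0.8) = 0.8·99900
P = 0.8·99900 / (207·1.8) = 214.4927…

214.49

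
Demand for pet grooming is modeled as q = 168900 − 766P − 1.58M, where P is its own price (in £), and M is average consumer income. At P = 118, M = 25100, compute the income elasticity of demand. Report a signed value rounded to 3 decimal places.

At the given values, q = 168900 − 766(118) − 1.58(25100) = 38854.
∂q/∂M = -1.58.
E = (-1.58) × (25100/38854) = -1.02069…

-1.021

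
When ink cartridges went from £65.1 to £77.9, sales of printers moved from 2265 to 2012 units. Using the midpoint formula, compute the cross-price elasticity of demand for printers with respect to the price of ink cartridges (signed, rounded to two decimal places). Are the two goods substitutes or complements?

%ΔQ_{printers} = (2012 − 2265)/avg = -253/2138.5 = -0.118307…
%ΔP_{ink cartridges} = (77.9 − 65.1)/avg = 12.8/71.5 = 0.179020…
E_cross = (-253/2138.5) / (12.8/71.5) = -0.6608…
E_cross < 0 ⇒ the goods are complements.

-0.66; complements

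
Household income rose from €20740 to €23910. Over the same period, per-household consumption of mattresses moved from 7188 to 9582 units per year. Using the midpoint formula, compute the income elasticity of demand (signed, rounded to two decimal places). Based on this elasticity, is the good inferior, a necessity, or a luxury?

%ΔQ = (9582 − 7188)/[( 7188 + 9582)/2] = 2394/8385 = 0.285509…
%ΔIncome = (23910 − 20740)/[( 20740 + 23910)/2] = 3170/22325 = 0.141993…
E_income = (2394/8385) / (3170/22325) = 2.0107…
E_income > 1 ⇒ normal good, luxury.

2.01; luxury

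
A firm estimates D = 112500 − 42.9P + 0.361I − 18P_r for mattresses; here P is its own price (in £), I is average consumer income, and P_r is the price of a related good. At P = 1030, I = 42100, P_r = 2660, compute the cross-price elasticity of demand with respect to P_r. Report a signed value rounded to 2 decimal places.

-1.34

At the given values, D = 112500 − 42.9(1030) + 0.361(42100) − 18(2660) = 35631.1.
∂D/∂P_r = -18.
E = (-18) × (2660/35631.1) = -1.3437…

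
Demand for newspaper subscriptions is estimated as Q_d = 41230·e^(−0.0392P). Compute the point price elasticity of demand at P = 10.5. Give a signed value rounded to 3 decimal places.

-0.412

dQ_d/dP = −0.0392·Q_d = -1070.89. At P = 10.5, Q_d = 27318.6.
Ed = (dQ_d/dP)·(P/Q_d) = (-1070.89) × (10.5/27318.6) = -0.4116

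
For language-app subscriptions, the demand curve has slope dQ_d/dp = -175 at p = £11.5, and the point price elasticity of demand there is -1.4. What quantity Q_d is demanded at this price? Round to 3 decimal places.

Ed = (dQ_d/dp)·(p/Q_d) ⇒ Q_d = (dQ_d/dp)·p/Ed = (-175)·11.5/(-1.4) = 1437.5

1437.500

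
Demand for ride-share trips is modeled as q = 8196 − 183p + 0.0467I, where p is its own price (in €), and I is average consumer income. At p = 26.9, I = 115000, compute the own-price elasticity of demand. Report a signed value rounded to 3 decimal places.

At the given values, q = 8196 − 183(26.9) + 0.0467(115000) = 8643.8.
∂q/∂p = −183.
E = (-183) × (26.9/8643.8) = -0.56950…

-0.570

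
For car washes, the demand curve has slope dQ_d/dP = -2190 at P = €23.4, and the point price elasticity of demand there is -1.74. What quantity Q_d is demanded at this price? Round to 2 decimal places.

29451.72

Ed = (dQ_d/dP)·(P/Q_d) ⇒ Q_d = (dQ_d/dP)·P/Ed = (-2190)·23.4/(-1.74) = 29451.7241…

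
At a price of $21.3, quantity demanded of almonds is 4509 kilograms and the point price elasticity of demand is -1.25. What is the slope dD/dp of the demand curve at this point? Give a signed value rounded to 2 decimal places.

Ed = (dD/dp)·(p/D) ⇒ dD/dp = Ed·D/p = (-1.25)·4509/21.3 = -264.6126…

-264.61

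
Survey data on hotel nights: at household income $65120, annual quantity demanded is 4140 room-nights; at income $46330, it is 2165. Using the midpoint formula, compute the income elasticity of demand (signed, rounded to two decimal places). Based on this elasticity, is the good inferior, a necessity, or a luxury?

%ΔQ = (2165 − 4140)/[( 4140 + 2165)/2] = -1975/3152.5 = -0.626486…
%ΔIncome = (46330 − 65120)/[( 65120 + 46330)/2] = -18790/55725 = -0.337191…
E_income = (-1975/3152.5) / (-18790/55725) = 1.8579…
E_income > 1 ⇒ normal good, luxury.

1.86; luxury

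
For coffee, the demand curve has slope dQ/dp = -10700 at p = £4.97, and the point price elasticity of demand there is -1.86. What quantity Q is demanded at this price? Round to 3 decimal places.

Ed = (dQ/dp)·(p/Q) ⇒ Q = (dQ/dp)·p/Ed = (-10700)·4.97/(-1.86) = 28590.86021…

28590.860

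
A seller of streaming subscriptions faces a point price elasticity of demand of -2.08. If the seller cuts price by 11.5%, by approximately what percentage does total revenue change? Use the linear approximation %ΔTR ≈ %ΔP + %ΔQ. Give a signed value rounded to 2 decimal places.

+12.42%

%ΔQ ≈ Ed × %ΔP = (-2.08) × (-11.5%) = +23.9200%
%ΔTR ≈ %ΔP + %ΔQ = (-11.5%) + (+23.9200%) = +12.4200%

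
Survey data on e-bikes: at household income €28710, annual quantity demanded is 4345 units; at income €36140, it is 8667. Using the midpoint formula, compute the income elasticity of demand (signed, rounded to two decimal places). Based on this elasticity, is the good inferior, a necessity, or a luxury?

%ΔQ = (8667 − 4345)/[( 4345 + 8667)/2] = 4322/6506 = 0.664309…
%ΔIncome = (36140 − 28710)/[( 28710 + 36140)/2] = 7430/32425 = 0.229144…
E_income = (4322/6506) / (7430/32425) = 2.8990…
E_income > 1 ⇒ normal good, luxury.

2.90; luxury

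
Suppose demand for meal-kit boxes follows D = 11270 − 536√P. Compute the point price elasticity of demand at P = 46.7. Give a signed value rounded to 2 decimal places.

-0.24

dD/dP = −536/(2√P) = -39.2172. At P = 46.7, D = 7607.12.
Ed = (dD/dP)·(P/D) = (-39.2172) × (46.7/7607.12) = -0.2407…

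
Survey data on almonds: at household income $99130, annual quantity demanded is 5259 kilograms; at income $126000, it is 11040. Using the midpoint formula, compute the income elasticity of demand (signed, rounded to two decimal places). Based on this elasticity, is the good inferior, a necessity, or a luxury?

2.97; luxury

%ΔQ = (11040 − 5259)/[( 5259 + 11040)/2] = 5781/8149.5 = 0.709368…
%ΔIncome = (126000 − 99130)/[( 99130 + 126000)/2] = 26870/112565 = 0.238706…
E_income = (5781/8149.5) / (26870/112565) = 2.9717…
E_income > 1 ⇒ normal good, luxury.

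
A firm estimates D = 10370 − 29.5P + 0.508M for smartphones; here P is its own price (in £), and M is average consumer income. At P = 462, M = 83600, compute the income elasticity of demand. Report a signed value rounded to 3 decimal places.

At the given values, D = 10370 − 29.5(462) + 0.508(83600) = 39209.8.
∂D/∂M = 0.508.
E = (0.508) × (83600/39209.8) = 1.08311…

1.083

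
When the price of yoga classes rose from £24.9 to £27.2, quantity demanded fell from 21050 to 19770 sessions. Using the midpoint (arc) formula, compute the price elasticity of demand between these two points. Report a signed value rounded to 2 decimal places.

-0.71

%ΔQ = (19770 − 21050) / [(21050 + 19770)/2] = -1280/20410 = -0.062714…
%ΔP = (27.2 − 24.9) / [(24.9 + 27.2)/2] = 2.3/26.05 = 0.088291…
Arc Ed = %ΔQ / %ΔP = (-1280/20410) / (2.3/26.05) = -0.7103…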